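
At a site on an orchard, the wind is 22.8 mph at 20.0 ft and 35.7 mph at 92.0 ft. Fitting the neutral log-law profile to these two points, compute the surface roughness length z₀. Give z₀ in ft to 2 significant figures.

Log law: V(z) ∝ ln(z/z₀). With r = V₁/V₂ = 22.8/35.7 = 0.63866,
r · ln(z₂/z₀) = ln(z₁/z₀) ⇒ ln z₀ = (ln z₁ − r·ln z₂)/(1 − r)
ln z₀ = (2.99573 − 0.63866×4.52179) / 0.36134 = 0.2985
z₀ = exp(0.2985) = 1.348 ft

z₀ ≈ 1.3 ft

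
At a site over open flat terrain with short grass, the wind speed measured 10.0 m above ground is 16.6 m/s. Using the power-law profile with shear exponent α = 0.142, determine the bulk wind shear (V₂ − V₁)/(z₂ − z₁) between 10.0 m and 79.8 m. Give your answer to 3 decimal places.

0.082 m/s/m

Power law: V₂ = V₁ · (z₂/z₁)^α = 16.6 × (7.9800)^0.142 = 22.2942 m/s
ΔV/Δz = (22.2942 − 16.6)/(79.8 − 10.0) = 5.6942/69.8000 = 0.08158 m/s/m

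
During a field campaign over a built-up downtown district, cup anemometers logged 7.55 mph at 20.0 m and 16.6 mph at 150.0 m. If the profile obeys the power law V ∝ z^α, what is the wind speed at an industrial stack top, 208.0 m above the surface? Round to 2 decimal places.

18.86 mph

First find α: α = ln(V₂/V₁)/ln(z₂/z₁) = ln(16.6/7.55)/ln(150.0/20.0) = 0.78786/2.01490 = 0.3910
Extrapolate from 150.0 m to 208.0 m: V₃ = 16.6 × (208.0/150.0)^0.3910 = 16.6 × 1.1364 = 18.8635 mph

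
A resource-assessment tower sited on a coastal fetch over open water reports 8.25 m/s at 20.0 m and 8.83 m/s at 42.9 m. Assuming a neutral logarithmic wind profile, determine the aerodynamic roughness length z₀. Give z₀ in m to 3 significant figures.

z₀ ≈ 0.000386 m

Log law: V(z) ∝ ln(z/z₀). With r = V₁/V₂ = 8.25/8.83 = 0.93431,
r · ln(z₂/z₀) = ln(z₁/z₀) ⇒ ln z₀ = (ln z₁ − r·ln z₂)/(1 − r)
ln z₀ = (2.99573 − 0.93431×3.75887) / 0.06569 = -7.8593
z₀ = exp(-7.8593) = 0.0003862 m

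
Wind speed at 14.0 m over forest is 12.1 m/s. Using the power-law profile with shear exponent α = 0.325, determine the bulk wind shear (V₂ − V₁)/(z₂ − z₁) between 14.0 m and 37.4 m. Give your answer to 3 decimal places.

0.195 m/s/m

Power law: V₂ = V₁ · (z₂/z₁)^α = 12.1 × (2.6714)^0.325 = 16.6524 m/s
ΔV/Δz = (16.6524 − 12.1)/(37.4 − 14.0) = 4.5524/23.4000 = 0.19455 m/s/m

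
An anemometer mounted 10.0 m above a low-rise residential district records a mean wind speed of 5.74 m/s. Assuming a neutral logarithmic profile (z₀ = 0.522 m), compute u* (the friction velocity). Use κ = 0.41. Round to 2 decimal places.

Log law: V(z) = (u*/κ) · ln(z/z₀) ⇒ u* = κ · V / ln(z/z₀)
u* = 0.41 × 5.74 / ln(10.0/0.522) = 0.41 × 5.74 / 2.9527
   = 2.3534 / 2.9527 = 0.7970 m/s

u* ≈ 0.80 m/s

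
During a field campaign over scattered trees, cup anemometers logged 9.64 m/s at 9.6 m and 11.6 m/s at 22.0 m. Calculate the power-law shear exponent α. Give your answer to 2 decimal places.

α ≈ 0.22

Power law: V₂/V₁ = (z₂/z₁)^α ⇒ α = ln(V₂/V₁) / ln(z₂/z₁)
α = ln(11.6/9.64) / ln(22.0/9.6) = ln(1.2033) / ln(2.2917)
  = 0.18508 / 0.82928 = 0.22319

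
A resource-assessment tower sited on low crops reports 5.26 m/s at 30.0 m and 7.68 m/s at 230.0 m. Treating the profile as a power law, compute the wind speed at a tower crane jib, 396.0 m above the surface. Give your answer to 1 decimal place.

8.5 m/s

First find α: α = ln(V₂/V₁)/ln(z₂/z₁) = ln(7.68/5.26)/ln(230.0/30.0) = 0.37849/2.03688 = 0.1858
Extrapolate from 230.0 m to 396.0 m: V₃ = 7.68 × (396.0/230.0)^0.1858 = 7.68 × 1.1062 = 8.4959 m/s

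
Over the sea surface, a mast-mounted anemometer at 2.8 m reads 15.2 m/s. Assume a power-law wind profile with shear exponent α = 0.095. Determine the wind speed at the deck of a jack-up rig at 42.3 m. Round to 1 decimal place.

19.7 m/s

Power-law profile: V₂ = V₁ · (z₂/z₁)^α
V₂ = 15.2 × (42.3/2.8)^0.095 = 15.2 × (15.1071)^0.095
    = 15.2 × 1.2943 = 19.6728 m/s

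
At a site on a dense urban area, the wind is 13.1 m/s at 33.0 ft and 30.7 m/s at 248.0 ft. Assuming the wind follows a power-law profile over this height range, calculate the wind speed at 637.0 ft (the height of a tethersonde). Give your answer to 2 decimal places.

45.72 m/s

First find α: α = ln(V₂/V₁)/ln(z₂/z₁) = ln(30.7/13.1)/ln(248.0/33.0) = 0.85165/2.01692 = 0.4223
Extrapolate from 248.0 ft to 637.0 ft: V₃ = 30.7 × (637.0/248.0)^0.4223 = 30.7 × 1.4893 = 45.7225 m/s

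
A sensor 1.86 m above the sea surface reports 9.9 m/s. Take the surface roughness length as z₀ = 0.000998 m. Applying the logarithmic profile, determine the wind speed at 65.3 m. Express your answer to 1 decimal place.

Log law: V(z) ∝ ln(z/z₀), so V₂/V₁ = ln(z₂/z₀) / ln(z₁/z₀).
ln(65.3/0.000998) = 11.0887, ln(1.86/0.000998) = 7.5303
V₂ = 9.9 × 11.0887/7.5303 = 9.9 × 1.4725 = 14.5782 m/s

14.6 m/s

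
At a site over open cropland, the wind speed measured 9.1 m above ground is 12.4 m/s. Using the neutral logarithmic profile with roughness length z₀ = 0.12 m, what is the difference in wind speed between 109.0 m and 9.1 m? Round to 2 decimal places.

7.11 m/s

Log law: V₂ = V₁ · ln(z₂/z₀)/ln(z₁/z₀) = 12.4 × 6.8116/4.3285 = 19.5133 m/s
ΔV = 19.5133 − 12.4 = 7.1133 m/s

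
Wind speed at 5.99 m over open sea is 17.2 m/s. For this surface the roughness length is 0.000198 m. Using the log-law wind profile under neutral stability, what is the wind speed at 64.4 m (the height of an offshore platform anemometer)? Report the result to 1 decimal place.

21.2 m/s

Log law: V(z) ∝ ln(z/z₀), so V₂/V₁ = ln(z₂/z₀) / ln(z₁/z₀).
ln(64.4/0.000198) = 12.6924, ln(5.99/0.000198) = 10.3173
V₂ = 17.2 × 12.6924/10.3173 = 17.2 × 1.2302 = 21.1594 m/s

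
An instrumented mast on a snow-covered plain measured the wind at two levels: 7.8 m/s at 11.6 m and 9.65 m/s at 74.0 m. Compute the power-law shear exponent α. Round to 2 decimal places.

Power law: V₂/V₁ = (z₂/z₁)^α ⇒ α = ln(V₂/V₁) / ln(z₂/z₁)
α = ln(9.65/7.8) / ln(74.0/11.6) = ln(1.2372) / ln(6.3793)
  = 0.21283 / 1.85306 = 0.11486

α ≈ 0.11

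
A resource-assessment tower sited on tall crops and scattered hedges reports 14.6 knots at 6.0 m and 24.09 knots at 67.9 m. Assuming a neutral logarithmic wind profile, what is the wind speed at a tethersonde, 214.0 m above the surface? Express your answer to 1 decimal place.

28.6 knots

Log law: V ∝ ln(z/z₀). From the pair, with r = V₁/V₂ = 0.60606,
ln z₀ = (ln z₁ − r·ln z₂)/(1 − r) = (1.7918 − 0.60606×4.2180)/0.39394 = -1.9410 → z₀ = 0.1436 m
V₃ = V₁ · ln(z₃/z₀)/ln(z₁/z₀) = 14.6 × 7.3069/3.7327 = 28.5800 knots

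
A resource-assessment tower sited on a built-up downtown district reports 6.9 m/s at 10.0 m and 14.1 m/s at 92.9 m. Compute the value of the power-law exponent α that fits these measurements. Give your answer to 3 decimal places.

Power law: V₂/V₁ = (z₂/z₁)^α ⇒ α = ln(V₂/V₁) / ln(z₂/z₁)
α = ln(14.1/6.9) / ln(92.9/10.0) = ln(2.0435) / ln(9.2900)
  = 0.71465 / 2.22894 = 0.32062

α ≈ 0.321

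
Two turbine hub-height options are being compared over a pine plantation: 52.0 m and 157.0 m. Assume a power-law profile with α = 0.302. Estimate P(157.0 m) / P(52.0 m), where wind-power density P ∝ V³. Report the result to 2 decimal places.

2.72

Speed ratio: V_B/V_A = (z_B/z_A)^α = (157.0/52.0)^0.302 = (3.0192)^0.302 = 1.39614
Power-density ratio: P_B/P_A = (V_B/V_A)³ = (1.39614)³ = 2.72136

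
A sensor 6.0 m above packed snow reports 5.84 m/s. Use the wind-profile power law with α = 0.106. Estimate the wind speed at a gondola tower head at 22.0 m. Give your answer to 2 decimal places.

6.70 m/s

Power-law profile: V₂ = V₁ · (z₂/z₁)^α
V₂ = 5.84 × (22.0/6.0)^0.106 = 5.84 × (3.6667)^0.106
    = 5.84 × 1.1477 = 6.7023 m/s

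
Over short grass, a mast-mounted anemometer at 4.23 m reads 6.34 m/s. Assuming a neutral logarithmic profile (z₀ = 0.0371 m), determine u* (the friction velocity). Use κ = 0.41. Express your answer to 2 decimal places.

u* ≈ 0.55 m/s

Log law: V(z) = (u*/κ) · ln(z/z₀) ⇒ u* = κ · V / ln(z/z₀)
u* = 0.41 × 6.34 / ln(4.23/0.0371) = 0.41 × 6.34 / 4.7363
   = 2.5994 / 4.7363 = 0.5488 m/s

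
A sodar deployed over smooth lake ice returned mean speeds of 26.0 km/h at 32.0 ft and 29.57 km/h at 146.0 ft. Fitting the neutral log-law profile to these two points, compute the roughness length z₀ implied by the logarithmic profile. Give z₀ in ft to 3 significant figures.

Log law: V(z) ∝ ln(z/z₀). With r = V₁/V₂ = 26.0/29.57 = 0.87927,
r · ln(z₂/z₀) = ln(z₁/z₀) ⇒ ln z₀ = (ln z₁ − r·ln z₂)/(1 − r)
ln z₀ = (3.46574 − 0.87927×4.98361) / 0.12073 = -7.5888
z₀ = exp(-7.5888) = 0.0005061 ft

z₀ ≈ 0.000506 ft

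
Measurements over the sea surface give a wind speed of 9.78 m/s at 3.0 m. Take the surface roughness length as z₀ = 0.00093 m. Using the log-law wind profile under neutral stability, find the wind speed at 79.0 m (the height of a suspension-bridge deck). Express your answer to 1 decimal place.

13.7 m/s

Log law: V(z) ∝ ln(z/z₀), so V₂/V₁ = ln(z₂/z₀) / ln(z₁/z₀).
ln(79.0/0.00093) = 11.3498, ln(3.0/0.00093) = 8.0789
V₂ = 9.78 × 11.3498/8.0789 = 9.78 × 1.4049 = 13.7395 m/s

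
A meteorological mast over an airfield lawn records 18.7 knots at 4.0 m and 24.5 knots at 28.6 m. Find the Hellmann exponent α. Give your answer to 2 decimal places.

α ≈ 0.14

Power law: V₂/V₁ = (z₂/z₁)^α ⇒ α = ln(V₂/V₁) / ln(z₂/z₁)
α = ln(24.5/18.7) / ln(28.6/4.0) = ln(1.3102) / ln(7.1500)
  = 0.27015 / 1.96711 = 0.13733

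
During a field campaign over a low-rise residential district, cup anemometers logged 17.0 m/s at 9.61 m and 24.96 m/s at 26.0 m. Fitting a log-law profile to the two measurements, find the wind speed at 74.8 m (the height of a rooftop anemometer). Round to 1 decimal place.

33.4 m/s

Log law: V ∝ ln(z/z₀). From the pair, with r = V₁/V₂ = 0.68109,
ln z₀ = (ln z₁ − r·ln z₂)/(1 − r) = (2.2628 − 0.68109×3.2581)/0.31891 = 0.1372 → z₀ = 1.147 m
V₃ = V₁ · ln(z₃/z₀)/ln(z₁/z₀) = 17.0 × 4.1776/2.1256 = 33.4113 m/s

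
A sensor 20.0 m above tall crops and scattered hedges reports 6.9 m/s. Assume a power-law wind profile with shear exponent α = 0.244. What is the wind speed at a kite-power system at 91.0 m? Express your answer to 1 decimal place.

Power-law profile: V₂ = V₁ · (z₂/z₁)^α
V₂ = 6.9 × (91.0/20.0)^0.244 = 6.9 × (4.5500)^0.244
    = 6.9 × 1.4473 = 9.9863 m/s

10.0 m/s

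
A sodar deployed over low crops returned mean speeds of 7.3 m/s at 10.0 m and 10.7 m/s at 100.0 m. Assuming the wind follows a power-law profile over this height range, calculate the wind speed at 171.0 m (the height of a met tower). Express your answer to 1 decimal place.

First find α: α = ln(V₂/V₁)/ln(z₂/z₁) = ln(10.7/7.3)/ln(100.0/10.0) = 0.38237/2.30259 = 0.1661
Extrapolate from 100.0 m to 171.0 m: V₃ = 10.7 × (171.0/100.0)^0.1661 = 10.7 × 1.0932 = 11.6970 m/s

11.7 m/s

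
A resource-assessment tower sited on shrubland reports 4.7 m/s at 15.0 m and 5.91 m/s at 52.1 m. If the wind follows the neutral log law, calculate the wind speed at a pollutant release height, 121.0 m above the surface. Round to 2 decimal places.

6.73 m/s

Log law: V ∝ ln(z/z₀). From the pair, with r = V₁/V₂ = 0.79526,
ln z₀ = (ln z₁ − r·ln z₂)/(1 − r) = (2.7081 − 0.79526×3.9532)/0.20474 = -2.1283 → z₀ = 0.1190 m
V₃ = V₁ · ln(z₃/z₀)/ln(z₁/z₀) = 4.7 × 6.9241/4.8364 = 6.7289 m/s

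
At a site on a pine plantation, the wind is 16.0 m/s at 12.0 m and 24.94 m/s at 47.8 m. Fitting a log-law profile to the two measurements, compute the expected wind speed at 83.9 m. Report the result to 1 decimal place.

Log law: V ∝ ln(z/z₀). From the pair, with r = V₁/V₂ = 0.64154,
ln z₀ = (ln z₁ − r·ln z₂)/(1 − r) = (2.4849 − 0.64154×3.8670)/0.35846 = 0.0113 → z₀ = 1.011 m
V₃ = V₁ · ln(z₃/z₀)/ln(z₁/z₀) = 16.0 × 4.4183/2.4736 = 28.5791 m/s

28.6 m/s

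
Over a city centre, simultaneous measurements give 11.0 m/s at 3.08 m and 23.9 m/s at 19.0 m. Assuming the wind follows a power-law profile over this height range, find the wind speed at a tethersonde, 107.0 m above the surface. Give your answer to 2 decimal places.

49.95 m/s

First find α: α = ln(V₂/V₁)/ln(z₂/z₁) = ln(23.9/11.0)/ln(19.0/3.08) = 0.77598/1.81951 = 0.4265
Extrapolate from 19.0 m to 107.0 m: V₃ = 23.9 × (107.0/19.0)^0.4265 = 23.9 × 2.0899 = 49.9489 m/s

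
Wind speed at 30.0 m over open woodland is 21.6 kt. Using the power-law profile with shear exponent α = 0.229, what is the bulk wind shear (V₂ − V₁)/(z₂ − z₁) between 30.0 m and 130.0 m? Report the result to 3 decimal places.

Power law: V₂ = V₁ · (z₂/z₁)^α = 21.6 × (4.3333)^0.229 = 30.2194 kt
ΔV/Δz = (30.2194 − 21.6)/(130.0 − 30.0) = 8.6194/100.0000 = 0.08619 kt/m

0.086 kt/m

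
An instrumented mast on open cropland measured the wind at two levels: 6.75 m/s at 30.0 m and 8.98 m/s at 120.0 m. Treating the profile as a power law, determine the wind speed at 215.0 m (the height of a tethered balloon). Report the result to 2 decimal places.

10.13 m/s

First find α: α = ln(V₂/V₁)/ln(z₂/z₁) = ln(8.98/6.75)/ln(120.0/30.0) = 0.28546/1.38629 = 0.2059
Extrapolate from 120.0 m to 215.0 m: V₃ = 8.98 × (215.0/120.0)^0.2059 = 8.98 × 1.1276 = 10.1257 m/s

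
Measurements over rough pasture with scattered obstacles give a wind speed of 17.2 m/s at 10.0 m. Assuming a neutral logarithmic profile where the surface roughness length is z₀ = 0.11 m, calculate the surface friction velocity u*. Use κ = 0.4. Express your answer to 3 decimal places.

Log law: V(z) = (u*/κ) · ln(z/z₀) ⇒ u* = κ · V / ln(z/z₀)
u* = 0.4 × 17.2 / ln(10.0/0.11) = 0.4 × 17.2 / 4.5099
   = 6.8800 / 4.5099 = 1.5255 m/s

u* ≈ 1.526 m/s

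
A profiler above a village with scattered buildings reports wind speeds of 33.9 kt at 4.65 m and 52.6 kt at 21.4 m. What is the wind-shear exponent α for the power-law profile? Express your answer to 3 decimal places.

Power law: V₂/V₁ = (z₂/z₁)^α ⇒ α = ln(V₂/V₁) / ln(z₂/z₁)
α = ln(52.6/33.9) / ln(21.4/4.65) = ln(1.5516) / ln(4.6022)
  = 0.43930 / 1.52652 = 0.28778

α ≈ 0.288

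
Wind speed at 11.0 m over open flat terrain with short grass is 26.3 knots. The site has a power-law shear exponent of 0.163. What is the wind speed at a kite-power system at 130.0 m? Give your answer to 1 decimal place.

39.3 knots

Power-law profile: V₂ = V₁ · (z₂/z₁)^α
V₂ = 26.3 × (130.0/11.0)^0.163 = 26.3 × (11.8182)^0.163
    = 26.3 × 1.4956 = 39.3352 knots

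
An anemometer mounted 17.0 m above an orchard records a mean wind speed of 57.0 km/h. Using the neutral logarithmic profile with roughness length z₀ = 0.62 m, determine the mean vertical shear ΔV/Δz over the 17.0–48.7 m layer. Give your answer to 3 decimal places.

Log law: V₂ = V₁ · ln(z₂/z₀)/ln(z₁/z₀) = 57.0 × 4.3637/3.3112 = 75.1172 km/h
ΔV/Δz = (75.1172 − 57.0)/(48.7 − 17.0) = 18.1172/31.7000 = 0.57152 km/h/m

0.572 km/h/m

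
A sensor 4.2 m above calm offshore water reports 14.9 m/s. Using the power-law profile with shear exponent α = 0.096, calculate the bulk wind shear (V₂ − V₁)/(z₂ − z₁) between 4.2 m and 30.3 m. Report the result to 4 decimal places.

0.1193 m/s/m

Power law: V₂ = V₁ · (z₂/z₁)^α = 14.9 × (7.2143)^0.096 = 18.0125 m/s
ΔV/Δz = (18.0125 − 14.9)/(30.3 − 4.2) = 3.1125/26.1000 = 0.11925 m/s/m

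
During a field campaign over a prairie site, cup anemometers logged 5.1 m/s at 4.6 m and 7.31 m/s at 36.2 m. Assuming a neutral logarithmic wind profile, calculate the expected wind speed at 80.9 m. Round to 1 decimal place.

8.2 m/s

Log law: V ∝ ln(z/z₀). From the pair, with r = V₁/V₂ = 0.69767,
ln z₀ = (ln z₁ − r·ln z₂)/(1 − r) = (1.5261 − 0.69767×3.5891)/0.30233 = -3.2347 → z₀ = 0.03937 m
V₃ = V₁ · ln(z₃/z₀)/ln(z₁/z₀) = 5.1 × 7.6279/4.7608 = 8.1715 m/s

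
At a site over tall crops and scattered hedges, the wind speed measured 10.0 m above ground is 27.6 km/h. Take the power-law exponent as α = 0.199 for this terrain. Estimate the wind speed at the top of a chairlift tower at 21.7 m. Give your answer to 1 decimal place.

Power-law profile: V₂ = V₁ · (z₂/z₁)^α
V₂ = 27.6 × (21.7/10.0)^0.199 = 27.6 × (2.1700)^0.199
    = 27.6 × 1.1667 = 32.2006 km/h

32.2 km/h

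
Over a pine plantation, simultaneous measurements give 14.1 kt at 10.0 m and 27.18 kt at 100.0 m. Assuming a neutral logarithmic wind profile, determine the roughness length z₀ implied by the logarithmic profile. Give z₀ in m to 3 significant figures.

z₀ ≈ 0.836 m

Log law: V(z) ∝ ln(z/z₀). With r = V₁/V₂ = 14.1/27.18 = 0.51876,
r · ln(z₂/z₀) = ln(z₁/z₀) ⇒ ln z₀ = (ln z₁ − r·ln z₂)/(1 − r)
ln z₀ = (2.30259 − 0.51876×4.60517) / 0.48124 = -0.1796
z₀ = exp(-0.1796) = 0.8356 m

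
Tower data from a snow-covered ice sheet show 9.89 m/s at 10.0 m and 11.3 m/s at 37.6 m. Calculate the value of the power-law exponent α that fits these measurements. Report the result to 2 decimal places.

α ≈ 0.10

Power law: V₂/V₁ = (z₂/z₁)^α ⇒ α = ln(V₂/V₁) / ln(z₂/z₁)
α = ln(11.3/9.89) / ln(37.6/10.0) = ln(1.1426) / ln(3.7600)
  = 0.13328 / 1.32442 = 0.10063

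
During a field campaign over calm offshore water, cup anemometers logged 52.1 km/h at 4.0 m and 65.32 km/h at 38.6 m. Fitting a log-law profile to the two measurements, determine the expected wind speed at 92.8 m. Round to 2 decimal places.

70.44 km/h

Log law: V ∝ ln(z/z₀). From the pair, with r = V₁/V₂ = 0.79761,
ln z₀ = (ln z₁ − r·ln z₂)/(1 − r) = (1.3863 − 0.79761×3.6533)/0.20239 = -7.5478 → z₀ = 0.0005273 m
V₃ = V₁ · ln(z₃/z₀)/ln(z₁/z₀) = 52.1 × 12.0782/8.9341 = 70.4354 km/h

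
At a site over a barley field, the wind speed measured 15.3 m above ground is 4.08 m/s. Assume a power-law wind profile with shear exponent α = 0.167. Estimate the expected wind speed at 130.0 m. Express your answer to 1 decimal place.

5.8 m/s

Power-law profile: V₂ = V₁ · (z₂/z₁)^α
V₂ = 4.08 × (130.0/15.3)^0.167 = 4.08 × (8.4967)^0.167
    = 4.08 × 1.4295 = 5.8324 m/s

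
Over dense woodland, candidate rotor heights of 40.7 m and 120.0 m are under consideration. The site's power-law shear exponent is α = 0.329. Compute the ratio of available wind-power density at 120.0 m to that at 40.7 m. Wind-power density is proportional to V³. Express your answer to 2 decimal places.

Speed ratio: V_B/V_A = (z_B/z_A)^α = (120.0/40.7)^0.329 = (2.9484)^0.329 = 1.42723
Power-density ratio: P_B/P_A = (V_B/V_A)³ = (1.42723)³ = 2.90725

2.91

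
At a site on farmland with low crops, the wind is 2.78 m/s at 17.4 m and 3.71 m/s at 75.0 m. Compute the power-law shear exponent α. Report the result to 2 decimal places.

Power law: V₂/V₁ = (z₂/z₁)^α ⇒ α = ln(V₂/V₁) / ln(z₂/z₁)
α = ln(3.71/2.78) / ln(75.0/17.4) = ln(1.3345) / ln(4.3103)
  = 0.28858 / 1.46102 = 0.19752

α ≈ 0.20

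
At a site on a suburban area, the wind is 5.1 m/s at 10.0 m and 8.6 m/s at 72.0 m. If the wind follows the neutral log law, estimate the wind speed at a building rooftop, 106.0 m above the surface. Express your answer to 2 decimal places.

Log law: V ∝ ln(z/z₀). From the pair, with r = V₁/V₂ = 0.59302,
ln z₀ = (ln z₁ − r·ln z₂)/(1 − r) = (2.3026 − 0.59302×4.2767)/0.40698 = -0.5739 → z₀ = 0.5633 m
V₃ = V₁ · ln(z₃/z₀)/ln(z₁/z₀) = 5.1 × 5.2374/2.8765 = 9.2857 m/s

9.29 m/s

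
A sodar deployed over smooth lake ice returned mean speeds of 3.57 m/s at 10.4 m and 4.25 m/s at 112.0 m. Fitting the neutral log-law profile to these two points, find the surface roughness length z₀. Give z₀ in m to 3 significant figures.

Log law: V(z) ∝ ln(z/z₀). With r = V₁/V₂ = 3.57/4.25 = 0.84000,
r · ln(z₂/z₀) = ln(z₁/z₀) ⇒ ln z₀ = (ln z₁ − r·ln z₂)/(1 − r)
ln z₀ = (2.34181 − 0.84000×4.71850) / 0.16000 = -10.1358
z₀ = exp(-10.1358) = 0.00003963 m

z₀ ≈ 0.0000396 m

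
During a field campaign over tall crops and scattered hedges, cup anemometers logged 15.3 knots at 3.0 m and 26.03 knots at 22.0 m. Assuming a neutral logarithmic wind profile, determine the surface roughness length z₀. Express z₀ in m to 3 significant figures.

Log law: V(z) ∝ ln(z/z₀). With r = V₁/V₂ = 15.3/26.03 = 0.58778,
r · ln(z₂/z₀) = ln(z₁/z₀) ⇒ ln z₀ = (ln z₁ − r·ln z₂)/(1 − r)
ln z₀ = (1.09861 − 0.58778×3.09104) / 0.41222 = -1.7424
z₀ = exp(-1.7424) = 0.1751 m

z₀ ≈ 0.175 m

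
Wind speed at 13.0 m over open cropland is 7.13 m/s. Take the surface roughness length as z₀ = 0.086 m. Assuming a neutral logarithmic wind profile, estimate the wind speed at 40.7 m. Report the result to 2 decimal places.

Log law: V(z) ∝ ln(z/z₀), so V₂/V₁ = ln(z₂/z₀) / ln(z₁/z₀).
ln(40.7/0.086) = 6.1596, ln(13.0/0.086) = 5.0184
V₂ = 7.13 × 6.1596/5.0184 = 7.13 × 1.2274 = 8.7515 m/s

8.75 m/s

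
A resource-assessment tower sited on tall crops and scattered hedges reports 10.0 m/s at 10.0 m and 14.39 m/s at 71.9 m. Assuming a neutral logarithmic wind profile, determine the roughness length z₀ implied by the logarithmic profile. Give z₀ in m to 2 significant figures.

Log law: V(z) ∝ ln(z/z₀). With r = V₁/V₂ = 10.0/14.39 = 0.69493,
r · ln(z₂/z₀) = ln(z₁/z₀) ⇒ ln z₀ = (ln z₁ − r·ln z₂)/(1 − r)
ln z₀ = (2.30259 − 0.69493×4.27528) / 0.30507 = -2.1910
z₀ = exp(-2.1910) = 0.1118 m

z₀ ≈ 0.11 m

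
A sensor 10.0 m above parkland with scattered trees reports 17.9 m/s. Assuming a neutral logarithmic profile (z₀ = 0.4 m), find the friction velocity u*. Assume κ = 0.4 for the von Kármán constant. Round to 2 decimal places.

Log law: V(z) = (u*/κ) · ln(z/z₀) ⇒ u* = κ · V / ln(z/z₀)
u* = 0.4 × 17.9 / ln(10.0/0.4) = 0.4 × 17.9 / 3.2189
   = 7.1600 / 3.2189 = 2.2244 m/s

u* ≈ 2.22 m/s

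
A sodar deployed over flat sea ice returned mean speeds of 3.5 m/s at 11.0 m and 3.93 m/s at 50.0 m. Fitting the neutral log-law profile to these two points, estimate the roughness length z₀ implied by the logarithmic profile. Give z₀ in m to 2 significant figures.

z₀ ≈ 0.000049 m

Log law: V(z) ∝ ln(z/z₀). With r = V₁/V₂ = 3.5/3.93 = 0.89059,
r · ln(z₂/z₀) = ln(z₁/z₀) ⇒ ln z₀ = (ln z₁ − r·ln z₂)/(1 − r)
ln z₀ = (2.39790 − 0.89059×3.91202) / 0.10941 = -9.9264
z₀ = exp(-9.9264) = 0.00004887 m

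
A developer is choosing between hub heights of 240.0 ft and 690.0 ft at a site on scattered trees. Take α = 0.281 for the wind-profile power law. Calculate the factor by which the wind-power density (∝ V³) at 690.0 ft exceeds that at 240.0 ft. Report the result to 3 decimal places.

2.436

Speed ratio: V_B/V_A = (z_B/z_A)^α = (690.0/240.0)^0.281 = (2.8750)^0.281 = 1.34548
Power-density ratio: P_B/P_A = (V_B/V_A)³ = (1.34548)³ = 2.43574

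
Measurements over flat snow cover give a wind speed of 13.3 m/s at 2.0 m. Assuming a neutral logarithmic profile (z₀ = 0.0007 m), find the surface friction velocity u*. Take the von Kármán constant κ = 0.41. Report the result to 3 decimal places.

u* ≈ 0.685 m/s

Log law: V(z) = (u*/κ) · ln(z/z₀) ⇒ u* = κ · V / ln(z/z₀)
u* = 0.41 × 13.3 / ln(2.0/0.0007) = 0.41 × 13.3 / 7.9576
   = 5.4530 / 7.9576 = 0.6853 m/s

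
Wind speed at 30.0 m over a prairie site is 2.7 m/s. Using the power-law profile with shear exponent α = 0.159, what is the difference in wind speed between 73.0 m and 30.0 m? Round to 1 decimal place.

0.4 m/s

Power law: V₂ = V₁ · (z₂/z₁)^α = 2.7 × (2.4333)^0.159 = 3.1101 m/s
ΔV = 3.1101 − 2.7 = 0.4101 m/s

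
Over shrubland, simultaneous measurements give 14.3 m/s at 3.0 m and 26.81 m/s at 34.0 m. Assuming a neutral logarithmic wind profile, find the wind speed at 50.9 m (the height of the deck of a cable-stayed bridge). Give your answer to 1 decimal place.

Log law: V ∝ ln(z/z₀). From the pair, with r = V₁/V₂ = 0.53338,
ln z₀ = (ln z₁ − r·ln z₂)/(1 − r) = (1.0986 − 0.53338×3.5264)/0.46662 = -1.6765 → z₀ = 0.1870 m
V₃ = V₁ · ln(z₃/z₀)/ln(z₁/z₀) = 14.3 × 5.6064/2.7751 = 28.8892 m/s

28.9 m/s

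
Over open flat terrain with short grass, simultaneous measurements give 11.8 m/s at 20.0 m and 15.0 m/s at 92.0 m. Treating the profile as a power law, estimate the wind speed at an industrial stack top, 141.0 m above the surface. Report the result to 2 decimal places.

First find α: α = ln(V₂/V₁)/ln(z₂/z₁) = ln(15.0/11.8)/ln(92.0/20.0) = 0.23995/1.52606 = 0.1572
Extrapolate from 92.0 m to 141.0 m: V₃ = 15.0 × (141.0/92.0)^0.1572 = 15.0 × 1.0694 = 16.0416 m/s

16.04 m/s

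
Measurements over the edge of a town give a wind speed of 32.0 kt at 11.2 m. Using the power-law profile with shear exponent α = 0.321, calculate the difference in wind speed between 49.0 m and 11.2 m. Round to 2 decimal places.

19.39 kt

Power law: V₂ = V₁ · (z₂/z₁)^α = 32.0 × (4.3750)^0.321 = 51.3930 kt
ΔV = 51.3930 − 32.0 = 19.3930 kt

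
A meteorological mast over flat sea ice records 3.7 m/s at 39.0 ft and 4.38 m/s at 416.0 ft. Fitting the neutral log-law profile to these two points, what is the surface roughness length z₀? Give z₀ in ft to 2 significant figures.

z₀ ≈ 0.000099 ft

Log law: V(z) ∝ ln(z/z₀). With r = V₁/V₂ = 3.7/4.38 = 0.84475,
r · ln(z₂/z₀) = ln(z₁/z₀) ⇒ ln z₀ = (ln z₁ − r·ln z₂)/(1 − r)
ln z₀ = (3.66356 − 0.84475×6.03069) / 0.15525 = -9.2164
z₀ = exp(-9.2164) = 0.00009940 ft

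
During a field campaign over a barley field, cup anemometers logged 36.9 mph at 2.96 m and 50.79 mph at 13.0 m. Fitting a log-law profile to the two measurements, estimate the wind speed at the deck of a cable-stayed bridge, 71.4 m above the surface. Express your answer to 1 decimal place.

66.8 mph

Log law: V ∝ ln(z/z₀). From the pair, with r = V₁/V₂ = 0.72652,
ln z₀ = (ln z₁ − r·ln z₂)/(1 − r) = (1.0852 − 0.72652×2.5649)/0.27348 = -2.8459 → z₀ = 0.05808 m
V₃ = V₁ · ln(z₃/z₀)/ln(z₁/z₀) = 36.9 × 7.1142/3.9311 = 66.7787 mph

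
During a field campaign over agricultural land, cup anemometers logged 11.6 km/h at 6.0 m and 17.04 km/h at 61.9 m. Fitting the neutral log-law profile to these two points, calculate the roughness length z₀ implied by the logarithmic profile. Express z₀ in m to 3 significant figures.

Log law: V(z) ∝ ln(z/z₀). With r = V₁/V₂ = 11.6/17.04 = 0.68075,
r · ln(z₂/z₀) = ln(z₁/z₀) ⇒ ln z₀ = (ln z₁ − r·ln z₂)/(1 − r)
ln z₀ = (1.79176 − 0.68075×4.12552) / 0.31925 = -3.1846
z₀ = exp(-3.1846) = 0.04139 m

z₀ ≈ 0.0414 m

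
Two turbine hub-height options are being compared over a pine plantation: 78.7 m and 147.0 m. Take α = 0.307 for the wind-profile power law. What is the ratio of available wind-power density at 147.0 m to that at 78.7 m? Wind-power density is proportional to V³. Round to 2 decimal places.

1.78

Speed ratio: V_B/V_A = (z_B/z_A)^α = (147.0/78.7)^0.307 = (1.8679)^0.307 = 1.21144
Power-density ratio: P_B/P_A = (V_B/V_A)³ = (1.21144)³ = 1.77790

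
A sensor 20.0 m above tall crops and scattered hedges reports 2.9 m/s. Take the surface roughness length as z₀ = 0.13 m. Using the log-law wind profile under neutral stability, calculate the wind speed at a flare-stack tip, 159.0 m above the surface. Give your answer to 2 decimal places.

4.09 m/s

Log law: V(z) ∝ ln(z/z₀), so V₂/V₁ = ln(z₂/z₀) / ln(z₁/z₀).
ln(159.0/0.13) = 7.1091, ln(20.0/0.13) = 5.0360
V₂ = 2.9 × 7.1091/5.0360 = 2.9 × 1.4117 = 4.0939 m/s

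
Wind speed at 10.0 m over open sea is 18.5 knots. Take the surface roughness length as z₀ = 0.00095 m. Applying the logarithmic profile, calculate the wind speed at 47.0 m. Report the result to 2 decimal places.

21.59 knots

Log law: V(z) ∝ ln(z/z₀), so V₂/V₁ = ln(z₂/z₀) / ln(z₁/z₀).
ln(47.0/0.00095) = 10.8092, ln(10.0/0.00095) = 9.2616
V₂ = 18.5 × 10.8092/9.2616 = 18.5 × 1.1671 = 21.5912 knots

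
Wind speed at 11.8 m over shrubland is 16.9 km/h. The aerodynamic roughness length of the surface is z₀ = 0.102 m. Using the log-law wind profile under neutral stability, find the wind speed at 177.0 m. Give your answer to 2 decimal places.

Log law: V(z) ∝ ln(z/z₀), so V₂/V₁ = ln(z₂/z₀) / ln(z₁/z₀).
ln(177.0/0.102) = 7.4589, ln(11.8/0.102) = 4.7509
V₂ = 16.9 × 7.4589/4.7509 = 16.9 × 1.5700 = 26.5332 km/h

26.53 km/h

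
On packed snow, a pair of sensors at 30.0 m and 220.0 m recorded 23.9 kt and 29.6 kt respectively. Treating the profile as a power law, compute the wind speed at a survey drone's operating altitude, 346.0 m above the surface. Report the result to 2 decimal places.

31.07 kt

First find α: α = ln(V₂/V₁)/ln(z₂/z₁) = ln(29.6/23.9)/ln(220.0/30.0) = 0.21390/1.99243 = 0.1074
Extrapolate from 220.0 m to 346.0 m: V₃ = 29.6 × (346.0/220.0)^0.1074 = 29.6 × 1.0498 = 31.0744 kt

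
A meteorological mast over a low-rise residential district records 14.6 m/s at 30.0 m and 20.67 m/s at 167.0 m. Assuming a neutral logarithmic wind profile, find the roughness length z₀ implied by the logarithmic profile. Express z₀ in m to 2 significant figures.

Log law: V(z) ∝ ln(z/z₀). With r = V₁/V₂ = 14.6/20.67 = 0.70634,
r · ln(z₂/z₀) = ln(z₁/z₀) ⇒ ln z₀ = (ln z₁ − r·ln z₂)/(1 − r)
ln z₀ = (3.40120 − 0.70634×5.11799) / 0.29366 = -0.7282
z₀ = exp(-0.7282) = 0.4828 m

z₀ ≈ 0.48 m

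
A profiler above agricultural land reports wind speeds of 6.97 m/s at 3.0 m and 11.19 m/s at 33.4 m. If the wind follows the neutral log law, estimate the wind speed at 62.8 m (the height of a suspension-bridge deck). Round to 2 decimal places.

12.30 m/s

Log law: V ∝ ln(z/z₀). From the pair, with r = V₁/V₂ = 0.62288,
ln z₀ = (ln z₁ − r·ln z₂)/(1 − r) = (1.0986 − 0.62288×3.5086)/0.37712 = -2.8818 → z₀ = 0.05603 m
V₃ = V₁ · ln(z₃/z₀)/ln(z₁/z₀) = 6.97 × 7.0217/3.9804 = 12.2956 m/s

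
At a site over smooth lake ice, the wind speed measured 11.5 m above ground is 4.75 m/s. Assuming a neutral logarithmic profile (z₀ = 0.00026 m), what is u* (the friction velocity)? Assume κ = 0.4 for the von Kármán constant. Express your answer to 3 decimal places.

Log law: V(z) = (u*/κ) · ln(z/z₀) ⇒ u* = κ · V / ln(z/z₀)
u* = 0.4 × 4.75 / ln(11.5/0.00026) = 0.4 × 4.75 / 10.6972
   = 1.9000 / 10.6972 = 0.1776 m/s

u* ≈ 0.178 m/s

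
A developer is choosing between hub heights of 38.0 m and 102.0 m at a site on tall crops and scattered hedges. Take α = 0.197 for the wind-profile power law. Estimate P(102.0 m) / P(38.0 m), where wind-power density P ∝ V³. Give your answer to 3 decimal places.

Speed ratio: V_B/V_A = (z_B/z_A)^α = (102.0/38.0)^0.197 = (2.6842)^0.197 = 1.21472
Power-density ratio: P_B/P_A = (V_B/V_A)³ = (1.21472)³ = 1.79238

1.792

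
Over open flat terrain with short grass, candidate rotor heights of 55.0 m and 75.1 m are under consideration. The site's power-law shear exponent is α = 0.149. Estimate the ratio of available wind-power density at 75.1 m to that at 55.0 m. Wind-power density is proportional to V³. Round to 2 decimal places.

1.15

Speed ratio: V_B/V_A = (z_B/z_A)^α = (75.1/55.0)^0.149 = (1.3655)^0.149 = 1.04751
Power-density ratio: P_B/P_A = (V_B/V_A)³ = (1.04751)³ = 1.14939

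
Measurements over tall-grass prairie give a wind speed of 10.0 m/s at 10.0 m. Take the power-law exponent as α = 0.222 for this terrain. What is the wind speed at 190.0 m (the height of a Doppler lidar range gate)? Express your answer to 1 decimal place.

19.2 m/s

Power-law profile: V₂ = V₁ · (z₂/z₁)^α
V₂ = 10.0 × (190.0/10.0)^0.222 = 10.0 × (19.0000)^0.222
    = 10.0 × 1.9226 = 19.2258 m/s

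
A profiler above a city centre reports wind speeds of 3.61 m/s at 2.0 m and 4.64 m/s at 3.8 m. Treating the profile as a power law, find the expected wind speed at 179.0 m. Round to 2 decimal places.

20.93 m/s

First find α: α = ln(V₂/V₁)/ln(z₂/z₁) = ln(4.64/3.61)/ln(3.8/2.0) = 0.25101/0.64185 = 0.3911
Extrapolate from 3.8 m to 179.0 m: V₃ = 4.64 × (179.0/3.8)^0.3911 = 4.64 × 4.5111 = 20.9313 m/s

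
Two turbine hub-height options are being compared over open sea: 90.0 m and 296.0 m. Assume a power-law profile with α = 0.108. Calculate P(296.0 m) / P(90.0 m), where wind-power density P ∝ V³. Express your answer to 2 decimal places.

Speed ratio: V_B/V_A = (z_B/z_A)^α = (296.0/90.0)^0.108 = (3.2889)^0.108 = 1.13721
Power-density ratio: P_B/P_A = (V_B/V_A)³ = (1.13721)³ = 1.47070

1.47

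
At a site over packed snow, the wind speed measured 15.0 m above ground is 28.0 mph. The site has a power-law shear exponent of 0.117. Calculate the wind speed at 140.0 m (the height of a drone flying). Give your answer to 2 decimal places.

36.36 mph

Power-law profile: V₂ = V₁ · (z₂/z₁)^α
V₂ = 28.0 × (140.0/15.0)^0.117 = 28.0 × (9.3333)^0.117
    = 28.0 × 1.2987 = 36.3624 mph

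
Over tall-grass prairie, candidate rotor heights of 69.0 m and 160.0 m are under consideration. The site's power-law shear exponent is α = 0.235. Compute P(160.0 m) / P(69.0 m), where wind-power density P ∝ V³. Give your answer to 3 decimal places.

1.809

Speed ratio: V_B/V_A = (z_B/z_A)^α = (160.0/69.0)^0.235 = (2.3188)^0.235 = 1.21854
Power-density ratio: P_B/P_A = (V_B/V_A)³ = (1.21854)³ = 1.80932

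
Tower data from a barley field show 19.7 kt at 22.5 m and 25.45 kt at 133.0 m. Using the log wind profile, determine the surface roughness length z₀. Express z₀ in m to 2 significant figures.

z₀ ≈ 0.051 m

Log law: V(z) ∝ ln(z/z₀). With r = V₁/V₂ = 19.7/25.45 = 0.77407,
r · ln(z₂/z₀) = ln(z₁/z₀) ⇒ ln z₀ = (ln z₁ − r·ln z₂)/(1 − r)
ln z₀ = (3.11352 − 0.77407×4.89035) / 0.22593 = -2.9741
z₀ = exp(-2.9741) = 0.05109 m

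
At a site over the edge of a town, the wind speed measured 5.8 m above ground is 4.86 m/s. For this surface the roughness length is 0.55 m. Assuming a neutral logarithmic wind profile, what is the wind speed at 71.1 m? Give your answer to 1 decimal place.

Log law: V(z) ∝ ln(z/z₀), so V₂/V₁ = ln(z₂/z₀) / ln(z₁/z₀).
ln(71.1/0.55) = 4.8619, ln(5.8/0.55) = 2.3557
V₂ = 4.86 × 4.8619/2.3557 = 4.86 × 2.0639 = 10.0306 m/s

10.0 m/s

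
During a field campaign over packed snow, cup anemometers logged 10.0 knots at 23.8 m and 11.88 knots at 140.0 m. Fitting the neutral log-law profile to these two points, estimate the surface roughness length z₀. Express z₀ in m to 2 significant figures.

z₀ ≈ 0.0019 m

Log law: V(z) ∝ ln(z/z₀). With r = V₁/V₂ = 10.0/11.88 = 0.84175,
r · ln(z₂/z₀) = ln(z₁/z₀) ⇒ ln z₀ = (ln z₁ − r·ln z₂)/(1 − r)
ln z₀ = (3.16969 − 0.84175×4.94164) / 0.15825 = -6.2556
z₀ = exp(-6.2556) = 0.001920 m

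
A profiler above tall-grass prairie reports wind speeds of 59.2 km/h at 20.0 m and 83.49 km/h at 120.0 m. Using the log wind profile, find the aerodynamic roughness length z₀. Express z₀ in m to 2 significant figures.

Log law: V(z) ∝ ln(z/z₀). With r = V₁/V₂ = 59.2/83.49 = 0.70907,
r · ln(z₂/z₀) = ln(z₁/z₀) ⇒ ln z₀ = (ln z₁ − r·ln z₂)/(1 − r)
ln z₀ = (2.99573 − 0.70907×4.78749) / 0.29093 = -1.3712
z₀ = exp(-1.3712) = 0.2538 m

z₀ ≈ 0.25 m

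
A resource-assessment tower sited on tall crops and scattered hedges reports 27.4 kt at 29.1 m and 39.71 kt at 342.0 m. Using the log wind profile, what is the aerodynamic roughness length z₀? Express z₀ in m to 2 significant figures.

z₀ ≈ 0.12 m

Log law: V(z) ∝ ln(z/z₀). With r = V₁/V₂ = 27.4/39.71 = 0.69000,
r · ln(z₂/z₀) = ln(z₁/z₀) ⇒ ln z₀ = (ln z₁ − r·ln z₂)/(1 − r)
ln z₀ = (3.37074 − 0.69000×5.83481) / 0.31000 = -2.1139
z₀ = exp(-2.1139) = 0.1208 m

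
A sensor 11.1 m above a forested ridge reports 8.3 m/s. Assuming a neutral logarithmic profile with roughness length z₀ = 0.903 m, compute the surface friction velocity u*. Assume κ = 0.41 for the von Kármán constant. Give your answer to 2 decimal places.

u* ≈ 1.36 m/s

Log law: V(z) = (u*/κ) · ln(z/z₀) ⇒ u* = κ · V / ln(z/z₀)
u* = 0.41 × 8.3 / ln(11.1/0.903) = 0.41 × 8.3 / 2.5090
   = 3.4030 / 2.5090 = 1.3563 m/s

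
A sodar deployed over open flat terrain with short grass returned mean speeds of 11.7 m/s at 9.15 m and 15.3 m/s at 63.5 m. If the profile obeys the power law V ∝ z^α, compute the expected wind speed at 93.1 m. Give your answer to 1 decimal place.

16.1 m/s

First find α: α = ln(V₂/V₁)/ln(z₂/z₁) = ln(15.3/11.7)/ln(63.5/9.15) = 0.26826/1.93729 = 0.1385
Extrapolate from 63.5 m to 93.1 m: V₃ = 15.3 × (93.1/63.5)^0.1385 = 15.3 × 1.0544 = 16.1325 m/s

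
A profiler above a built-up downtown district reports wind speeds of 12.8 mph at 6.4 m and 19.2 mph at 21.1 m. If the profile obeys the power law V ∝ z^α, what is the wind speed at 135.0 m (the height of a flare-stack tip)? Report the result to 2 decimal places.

36.08 mph

First find α: α = ln(V₂/V₁)/ln(z₂/z₁) = ln(19.2/12.8)/ln(21.1/6.4) = 0.40547/1.19298 = 0.3399
Extrapolate from 21.1 m to 135.0 m: V₃ = 19.2 × (135.0/21.1)^0.3399 = 19.2 × 1.8791 = 36.0794 mph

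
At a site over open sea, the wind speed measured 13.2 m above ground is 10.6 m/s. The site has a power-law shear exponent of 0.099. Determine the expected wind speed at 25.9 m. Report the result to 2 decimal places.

11.33 m/s

Power-law profile: V₂ = V₁ · (z₂/z₁)^α
V₂ = 10.6 × (25.9/13.2)^0.099 = 10.6 × (1.9621)^0.099
    = 10.6 × 1.0690 = 11.3315 m/s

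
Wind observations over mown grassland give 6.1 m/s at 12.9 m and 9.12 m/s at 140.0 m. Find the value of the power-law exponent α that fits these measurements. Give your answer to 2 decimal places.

Power law: V₂/V₁ = (z₂/z₁)^α ⇒ α = ln(V₂/V₁) / ln(z₂/z₁)
α = ln(9.12/6.1) / ln(140.0/12.9) = ln(1.4951) / ln(10.8527)
  = 0.40218 / 2.38442 = 0.16867

α ≈ 0.17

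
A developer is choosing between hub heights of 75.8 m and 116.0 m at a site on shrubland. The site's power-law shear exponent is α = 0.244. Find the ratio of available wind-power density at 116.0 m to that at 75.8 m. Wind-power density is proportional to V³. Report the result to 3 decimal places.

1.365

Speed ratio: V_B/V_A = (z_B/z_A)^α = (116.0/75.8)^0.244 = (1.5303)^0.244 = 1.10940
Power-density ratio: P_B/P_A = (V_B/V_A)³ = (1.10940)³ = 1.36542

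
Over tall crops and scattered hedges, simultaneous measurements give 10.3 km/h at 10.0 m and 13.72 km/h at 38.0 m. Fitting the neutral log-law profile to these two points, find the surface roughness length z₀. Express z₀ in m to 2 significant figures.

Log law: V(z) ∝ ln(z/z₀). With r = V₁/V₂ = 10.3/13.72 = 0.75073,
r · ln(z₂/z₀) = ln(z₁/z₀) ⇒ ln z₀ = (ln z₁ − r·ln z₂)/(1 − r)
ln z₀ = (2.30259 − 0.75073×3.63759) / 0.24927 = -1.7180
z₀ = exp(-1.7180) = 0.1794 m

z₀ ≈ 0.18 m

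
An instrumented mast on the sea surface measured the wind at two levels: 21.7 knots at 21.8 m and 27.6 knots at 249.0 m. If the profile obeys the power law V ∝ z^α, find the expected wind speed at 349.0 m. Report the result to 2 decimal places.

First find α: α = ln(V₂/V₁)/ln(z₂/z₁) = ln(27.6/21.7)/ln(249.0/21.8) = 0.24050/2.43554 = 0.0987
Extrapolate from 249.0 m to 349.0 m: V₃ = 27.6 × (349.0/249.0)^0.0987 = 27.6 × 1.0339 = 28.5357 knots

28.54 knots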